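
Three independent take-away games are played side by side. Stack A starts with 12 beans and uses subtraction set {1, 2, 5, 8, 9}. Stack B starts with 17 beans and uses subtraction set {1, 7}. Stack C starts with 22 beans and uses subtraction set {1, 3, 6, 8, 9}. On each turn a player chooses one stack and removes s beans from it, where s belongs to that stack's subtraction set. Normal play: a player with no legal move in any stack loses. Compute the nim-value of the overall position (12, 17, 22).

1

Stack A, S = {1, 2, 5, 8, 9}:
G(0) = 0
G(1) = mex{0} = 1
G(2) = mex{1,0} = 2
G(3) = mex{2,1} = 0
G(4) = mex{0,2} = 1
G(5) = mex{1,0,0} = 2
G(6) = mex{2,1,1} = 0
G(7) = mex{0,2,2} = 1
G(8) = mex{1,0,0,0} = 2
G(9) = mex{2,1,1,1,0} = 3
G(10) = mex{3,2,2,2,1} = 0
G(11) = mex{0,3,0,0,2} = 1
G(12) = mex{1,0,1,1,0} = 2
G_A(12) = 2.
Stack B, S = {1, 7}:
n :  0  1  2  3  4  5  6  7  8  9 10 11 12 13 14 15 16 17
G :  0  1  0  1  0  1  0  1  0  1  0  1  0  1  0  1  0  1
G_B(17) = 1.
Stack C, S = {1, 3, 6, 8, 9}:
n :  0  1  2  3  4  5  6  7  8  9 10 11 12 13 14 15 16 17 18 19 20 21 22
G :  0  1  0  1  0  1  2  3  2  3  2  3  4  5  0  1  0  1  0  1  2  3  2
G_C(22) = 2.
Combined Grundy value = 2 ⊕ 1 ⊕ 2 = 1.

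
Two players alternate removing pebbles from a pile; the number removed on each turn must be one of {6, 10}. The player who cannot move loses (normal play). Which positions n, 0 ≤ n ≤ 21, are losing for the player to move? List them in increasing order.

0, 1, 2, 3, 4, 5, 16, 17, 18, 19, 20, 21

G(0) = 0
G(1) = mex{} = 0
G(2) = mex{} = 0
G(3) = mex{} = 0
G(4) = mex{} = 0
G(5) = mex{} = 0
G(6) = mex{0} = 1
G(7) = mex{0} = 1
G(8) = mex{0} = 1
G(9) = mex{0} = 1
G(10) = mex{0,0} = 1
G(11) = mex{0,0} = 1
G(12) = mex{1,0} = 2
G(13) = mex{1,0} = 2
G(14) = mex{1,0} = 2
G(15) = mex{1,0} = 2
G(16) = mex{1,1} = 0
G(17) = mex{1,1} = 0
G(18) = mex{2,1} = 0
G(19) = mex{2,1} = 0
G(20) = mex{2,1} = 0
G(21) = mex{2,1} = 0
P-positions are exactly the n with G(n) = 0.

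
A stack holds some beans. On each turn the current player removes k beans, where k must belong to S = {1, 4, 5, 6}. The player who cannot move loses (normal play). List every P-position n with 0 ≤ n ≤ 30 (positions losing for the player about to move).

0, 2, 9, 11, 18, 20, 27, 29

n :  0  1  2  3  4  5  6  7  8  9 10 11 12 13 14 15 16 17 18 19 20 21 22 23 24 25 26 27 28 29 30
G :  0  1  0  1  2  3  2  3  4  0  1  0  1  2  3  2  3  4  0  1  0  1  2  3  2  3  4  0  1  0  1
P-positions are exactly the n with G(n) = 0.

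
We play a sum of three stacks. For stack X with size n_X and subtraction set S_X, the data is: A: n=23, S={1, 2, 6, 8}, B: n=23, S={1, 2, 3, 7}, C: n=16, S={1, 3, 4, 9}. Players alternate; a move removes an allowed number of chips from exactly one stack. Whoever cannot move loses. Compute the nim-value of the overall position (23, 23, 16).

3

Stack A, S = {1, 2, 6, 8}:
G(0) = 0
G(1) = mex{0} = 1
G(2) = mex{1,0} = 2
G(3) = mex{2,1} = 0
G(4) = mex{0,2} = 1
G(5) = mex{1,0} = 2
G(6) = mex{2,1,0} = 3
G(7) = mex{3,2,1} = 0
G(8) = mex{0,3,2,0} = 1
G(9) = mex{1,0,0,1} = 2
G(10) = mex{2,1,1,2} = 0
G(11) = mex{0,2,2,0} = 1
G(12) = mex{1,0,3,1} = 2
G(13) = mex{2,1,0,2} = 3
G(14) = mex{3,2,1,3} = 0
G(15) = mex{0,3,2,0} = 1
G(16) = mex{1,0,0,1} = 2
G(17) = mex{2,1,1,2} = 0
G(18) = mex{0,2,2,0} = 1
G(19) = mex{1,0,3,1} = 2
G(20) = mex{2,1,0,2} = 3
G(21) = mex{3,2,1,3} = 0
G(22) = mex{0,3,2,0} = 1
G(23) = mex{1,0,0,1} = 2
G_A(23) = 2.
Stack B, S = {1, 2, 3, 7}:
n :  0  1  2  3  4  5  6  7  8  9 10 11 12 13 14 15 16 17 18 19 20 21 22 23
G :  0  1  2  3  0  1  2  3  0  1  2  3  0  1  2  3  0  1  2  3  0  1  2  3
G_B(23) = 3.
Stack C, S = {1, 3, 4, 9}:
n :  0  1  2  3  4  5  6  7  8  9 10 11 12 13 14 15 16
G :  0  1  0  1  2  3  2  0  1  4  3  2  0  1  0  1  2
G_C(16) = 2.
Combined Grundy value = 2 ⊕ 3 ⊕ 2 = 3.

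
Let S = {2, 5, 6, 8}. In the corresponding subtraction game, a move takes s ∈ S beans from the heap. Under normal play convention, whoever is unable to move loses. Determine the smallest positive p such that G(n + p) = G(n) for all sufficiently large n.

G(0) = 0
G(1) = mex{} = 0
G(2) = mex{0} = 1
G(3) = mex{0} = 1
G(4) = mex{1} = 0
G(5) = mex{1,0} = 2
G(6) = mex{0,0,0} = 1
G(7) = mex{2,1,0} = 3
G(8) = mex{1,1,1,0} = 2
G(9) = mex{3,0,1,0} = 2
G(10) = mex{2,2,0,1} = 3
G(11) = mex{2,1,2,1} = 0
G(12) = mex{3,3,1,0} = 2
G(13) = mex{0,2,3,2} = 1
G(14) = mex{2,2,2,1} = 0
G(15) = mex{1,3,2,3} = 0
G(16) = mex{0,0,3,2} = 1
G(17) = mex{0,2,0,2} = 1
G(18) = mex{1,1,2,3} = 0
G(19) = mex{1,0,1,0} = 2
G(20) = mex{0,0,0,2} = 1
G(21) = mex{2,1,0,1} = 3
G(22) = mex{1,1,1,0} = 2
G(23) = mex{3,0,1,0} = 2
G(24) = mex{2,2,0,1} = 3
G(25) = mex{2,1,2,1} = 0
G(26) = mex{3,3,1,0} = 2
G(27) = mex{0,2,3,2} = 1
G(28) = mex{2,2,2,1} = 0
G(29) = mex{1,3,2,3} = 0
G(n+14) = G(n) holds for n = 0,…,7 (a full window of length max(S) = 8), so the sequence is purely periodic with period 14.

14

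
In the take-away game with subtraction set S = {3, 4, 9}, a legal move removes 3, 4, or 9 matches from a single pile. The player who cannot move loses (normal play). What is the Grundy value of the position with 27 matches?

n :  0  1  2  3  4  5  6  7  8  9 10 11 12 13 14 15 16 17 18 19 20 21 22 23 24 25 26 27
G :  0  0  0  1  1  1  2  0  0  3  1  1  2  0  0  0  1  1  1  2  0  0  3  1  1  2  0  0

0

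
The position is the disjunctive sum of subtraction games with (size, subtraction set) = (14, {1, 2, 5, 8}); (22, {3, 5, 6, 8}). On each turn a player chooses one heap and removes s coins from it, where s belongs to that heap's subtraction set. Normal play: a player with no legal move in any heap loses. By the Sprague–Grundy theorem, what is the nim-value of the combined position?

Heap A, S = {1, 2, 5, 8}:
n :  0  1  2  3  4  5  6  7  8  9 10 11 12 13 14
G :  0  1  2  0  1  2  0  1  2  0  1  2  0  1  2
G_A(14) = 2.
Heap B, S = {3, 5, 6, 8}:
n :  0  1  2  3  4  5  6  7  8  9 10 11 12 13 14 15 16 17 18 19 20 21 22
G :  0  0  0  1  1  1  2  2  2  3  3  0  0  0  1  1  1  2  2  2  3  3  0
G_B(22) = 0.
Combined Grundy value = 2 ⊕ 0 = 2.

2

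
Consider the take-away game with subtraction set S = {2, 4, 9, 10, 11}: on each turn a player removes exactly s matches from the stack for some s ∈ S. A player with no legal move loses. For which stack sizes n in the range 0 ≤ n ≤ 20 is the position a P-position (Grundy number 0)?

n :  0  1  2  3  4  5  6  7  8  9 10 11 12 13 14 15 16 17 18 19 20
G :  0  0  1  1  2  2  0  0  1  1  2  2  3  0  0  1  1  2  2  0  0
P-positions are exactly the n with G(n) = 0.

0, 1, 6, 7, 13, 14, 19, 20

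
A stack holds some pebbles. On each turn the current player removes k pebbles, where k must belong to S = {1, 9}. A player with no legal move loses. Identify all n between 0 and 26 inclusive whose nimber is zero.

G(0) = 0
G(1) = mex{0} = 1
G(2) = mex{1} = 0
G(3) = mex{0} = 1
G(4) = mex{1} = 0
G(5) = mex{0} = 1
G(6) = mex{1} = 0
G(7) = mex{0} = 1
G(8) = mex{1} = 0
G(9) = mex{0,0} = 1
G(10) = mex{1,1} = 0
G(11) = mex{0,0} = 1
G(12) = mex{1,1} = 0
G(13) = mex{0,0} = 1
G(14) = mex{1,1} = 0
G(15) = mex{0,0} = 1
G(16) = mex{1,1} = 0
G(17) = mex{0,0} = 1
G(18) = mex{1,1} = 0
G(19) = mex{0,0} = 1
G(20) = mex{1,1} = 0
G(21) = mex{0,0} = 1
G(22) = mex{1,1} = 0
G(23) = mex{0,0} = 1
G(24) = mex{1,1} = 0
G(25) = mex{0,0} = 1
G(26) = mex{1,1} = 0
P-positions are exactly the n with G(n) = 0.

0, 2, 4, 6, 8, 10, 12, 14, 16, 18, 20, 22, 24, 26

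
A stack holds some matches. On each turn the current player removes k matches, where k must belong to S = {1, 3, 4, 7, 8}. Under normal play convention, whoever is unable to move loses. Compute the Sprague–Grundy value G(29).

3

G(0) = 0
G(1) = mex{0} = 1
G(2) = mex{1} = 0
G(3) = mex{0,0} = 1
G(4) = mex{1,1,0} = 2
G(5) = mex{2,0,1} = 3
G(6) = mex{3,1,0} = 2
G(7) = mex{2,2,1,0} = 3
G(8) = mex{3,3,2,1,0} = 4
G(9) = mex{4,2,3,0,1} = 5
G(10) = mex{5,3,2,1,0} = 4
G(11) = mex{4,4,3,2,1} = 0
G(12) = mex{0,5,4,3,2} = 1
G(13) = mex{1,4,5,2,3} = 0
G(14) = mex{0,0,4,3,2} = 1
G(15) = mex{1,1,0,4,3} = 2
G(16) = mex{2,0,1,5,4} = 3
G(17) = mex{3,1,0,4,5} = 2
G(18) = mex{2,2,1,0,4} = 3
G(19) = mex{3,3,2,1,0} = 4
G(20) = mex{4,2,3,0,1} = 5
G(21) = mex{5,3,2,1,0} = 4
G(22) = mex{4,4,3,2,1} = 0
G(23) = mex{0,5,4,3,2} = 1
G(24) = mex{1,4,5,2,3} = 0
G(25) = mex{0,0,4,3,2} = 1
G(26) = mex{1,1,0,4,3} = 2
G(27) = mex{2,0,1,5,4} = 3
G(28) = mex{3,1,0,4,5} = 2
G(29) = mex{2,2,1,0,4} = 3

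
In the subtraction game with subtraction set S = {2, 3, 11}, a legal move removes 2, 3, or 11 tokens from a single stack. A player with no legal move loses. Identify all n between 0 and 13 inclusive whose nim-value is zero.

G(0) = 0
G(1) = mex{} = 0
G(2) = mex{0} = 1
G(3) = mex{0,0} = 1
G(4) = mex{1,0} = 2
G(5) = mex{1,1} = 0
G(6) = mex{2,1} = 0
G(7) = mex{0,2} = 1
G(8) = mex{0,0} = 1
G(9) = mex{1,0} = 2
G(10) = mex{1,1} = 0
G(11) = mex{2,1,0} = 3
G(12) = mex{0,2,0} = 1
G(13) = mex{3,0,1} = 2
P-positions are exactly the n with G(n) = 0.

0, 1, 5, 6, 10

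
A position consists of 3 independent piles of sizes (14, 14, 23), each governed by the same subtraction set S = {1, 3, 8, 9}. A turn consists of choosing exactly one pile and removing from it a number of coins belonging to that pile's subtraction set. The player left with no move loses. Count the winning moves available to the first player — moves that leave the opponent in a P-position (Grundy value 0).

6

All piles use S = {1, 3, 8, 9}:
n :  0  1  2  3  4  5  6  7  8  9 10 11 12 13 14 15 16 17 18 19 20 21 22 23
G :  0  1  0  1  0  1  0  1  2  3  2  3  2  3  2  3  0  1  0  1  0  1  0  1
Pile A: G(14) = 2.
Pile B: G(14) = 2.
Pile C: G(23) = 1.
Combined Grundy value = 2 ⊕ 2 ⊕ 1 = 1.
A winning move leaves total XOR = 0, i.e. changes one component's Grundy value g to g ⊕ X where X is the current total.
Pile A: need g' = 2⊕1 = 3. Options: 14−1→G=3, 14−3→G=3, 14−8→G=0, 14−9→G=1. Hits: 2.
Pile B: need g' = 2⊕1 = 3. Options: 14−1→G=3, 14−3→G=3, 14−8→G=0, 14−9→G=1. Hits: 2.
Pile C: need g' = 1⊕1 = 0. Options: 23−1→G=0, 23−3→G=0, 23−8→G=3, 23−9→G=2. Hits: 2.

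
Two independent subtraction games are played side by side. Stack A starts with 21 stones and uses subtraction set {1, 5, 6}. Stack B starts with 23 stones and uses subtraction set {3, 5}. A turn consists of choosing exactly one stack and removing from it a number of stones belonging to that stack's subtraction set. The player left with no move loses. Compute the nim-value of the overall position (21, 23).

0

Stack A, S = {1, 5, 6}:
n :  0  1  2  3  4  5  6  7  8  9 10 11 12 13 14 15 16 17 18 19 20 21
G :  0  1  0  1  0  1  2  3  2  3  2  0  1  0  1  0  1  2  3  2  3  2
G_A(21) = 2.
Stack B, S = {3, 5}:
n :  0  1  2  3  4  5  6  7  8  9 10 11 12 13 14 15 16 17 18 19 20 21 22 23
G :  0  0  0  1  1  1  2  2  0  0  0  1  1  1  2  2  0  0  0  1  1  1  2  2
G_B(23) = 2.
Combined Grundy value = 2 ⊕ 2 = 0.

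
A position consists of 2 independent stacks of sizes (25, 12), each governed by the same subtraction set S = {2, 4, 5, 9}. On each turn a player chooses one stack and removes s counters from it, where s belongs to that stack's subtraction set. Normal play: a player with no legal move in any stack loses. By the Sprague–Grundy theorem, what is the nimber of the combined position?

0

All stacks use S = {2, 4, 5, 9}:
G(0) = 0
G(1) = mex{} = 0
G(2) = mex{0} = 1
G(3) = mex{0} = 1
G(4) = mex{1,0} = 2
G(5) = mex{1,0,0} = 2
G(6) = mex{2,1,0} = 3
G(7) = mex{2,1,1} = 0
G(8) = mex{3,2,1} = 0
G(9) = mex{0,2,2,0} = 1
G(10) = mex{0,3,2,0} = 1
G(11) = mex{1,0,3,1} = 2
G(12) = mex{1,0,0,1} = 2
G(13) = mex{2,1,0,2} = 3
G(14) = mex{2,1,1,2} = 0
G(15) = mex{3,2,1,3} = 0
G(16) = mex{0,2,2,0} = 1
G(17) = mex{0,3,2,0} = 1
G(18) = mex{1,0,3,1} = 2
G(19) = mex{1,0,0,1} = 2
G(20) = mex{2,1,0,2} = 3
G(21) = mex{2,1,1,2} = 0
G(22) = mex{3,2,1,3} = 0
G(23) = mex{0,2,2,0} = 1
G(24) = mex{0,3,2,0} = 1
G(25) = mex{1,0,3,1} = 2
Stack A: G(25) = 2.
Stack B: G(12) = 2.
Combined Grundy value = 2 ⊕ 2 = 0.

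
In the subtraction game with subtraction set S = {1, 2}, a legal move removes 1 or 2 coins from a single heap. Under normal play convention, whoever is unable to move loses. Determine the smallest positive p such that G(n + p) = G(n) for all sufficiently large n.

3

n :  0  1  2  3  4  5  6  7  8  9 10 11 12 13 14
G :  0  1  2  0  1  2  0  1  2  0  1  2  0  1  2
G(n+3) = G(n) holds for n = 0,…,1 (a full window of length max(S) = 2), so the sequence is purely periodic with period 3.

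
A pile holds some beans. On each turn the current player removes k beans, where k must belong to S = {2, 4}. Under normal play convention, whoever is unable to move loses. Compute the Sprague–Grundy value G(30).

0

n :  0  1  2  3  4  5  6  7  8  9 10 11 12 13 14 15 16 17 18 19 20 21 22 23 24 25 26 27 28 29 30
G :  0  0  1  1  2  2  0  0  1  1  2  2  0  0  1  1  2  2  0  0  1  1  2  2  0  0  1  1  2  2  0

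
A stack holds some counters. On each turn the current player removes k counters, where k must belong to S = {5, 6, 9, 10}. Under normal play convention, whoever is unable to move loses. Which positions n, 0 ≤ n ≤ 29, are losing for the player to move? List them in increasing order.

G(0) = 0
G(1) = mex{} = 0
G(2) = mex{} = 0
G(3) = mex{} = 0
G(4) = mex{} = 0
G(5) = mex{0} = 1
G(6) = mex{0,0} = 1
G(7) = mex{0,0} = 1
G(8) = mex{0,0} = 1
G(9) = mex{0,0,0} = 1
G(10) = mex{1,0,0,0} = 2
G(11) = mex{1,1,0,0} = 2
G(12) = mex{1,1,0,0} = 2
G(13) = mex{1,1,0,0} = 2
G(14) = mex{1,1,1,0} = 2
G(15) = mex{2,1,1,1} = 0
G(16) = mex{2,2,1,1} = 0
G(17) = mex{2,2,1,1} = 0
G(18) = mex{2,2,1,1} = 0
G(19) = mex{2,2,2,1} = 0
G(20) = mex{0,2,2,2} = 1
G(21) = mex{0,0,2,2} = 1
G(22) = mex{0,0,2,2} = 1
G(23) = mex{0,0,2,2} = 1
G(24) = mex{0,0,0,2} = 1
G(25) = mex{1,0,0,0} = 2
G(26) = mex{1,1,0,0} = 2
G(27) = mex{1,1,0,0} = 2
G(28) = mex{1,1,0,0} = 2
G(29) = mex{1,1,1,0} = 2
P-positions are exactly the n with G(n) = 0.

0, 1, 2, 3, 4, 15, 16, 17, 18, 19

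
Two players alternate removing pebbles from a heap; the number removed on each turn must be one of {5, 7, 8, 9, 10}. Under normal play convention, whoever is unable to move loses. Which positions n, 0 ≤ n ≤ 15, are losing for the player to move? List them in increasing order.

n :  0  1  2  3  4  5  6  7  8  9 10 11 12 13 14 15
G :  0  0  0  0  0  1  1  1  1  1  2  2  2  2  2  0
P-positions are exactly the n with G(n) = 0.

0, 1, 2, 3, 4, 15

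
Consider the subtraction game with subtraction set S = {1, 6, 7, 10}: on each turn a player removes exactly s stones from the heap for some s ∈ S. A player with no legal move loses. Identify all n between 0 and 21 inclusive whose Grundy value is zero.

0, 2, 4, 13, 15, 17

n :  0  1  2  3  4  5  6  7  8  9 10 11 12 13 14 15 16 17 18 19 20 21
G :  0  1  0  1  0  1  2  3  2  3  2  3  4  0  1  0  1  0  1  2  3  2
P-positions are exactly the n with G(n) = 0.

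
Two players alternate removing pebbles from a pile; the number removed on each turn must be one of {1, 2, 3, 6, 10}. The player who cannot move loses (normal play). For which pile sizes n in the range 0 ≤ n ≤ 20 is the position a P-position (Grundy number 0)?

0, 4, 8, 12, 16, 20

G(0) = 0
G(1) = mex{0} = 1
G(2) = mex{1,0} = 2
G(3) = mex{2,1,0} = 3
G(4) = mex{3,2,1} = 0
G(5) = mex{0,3,2} = 1
G(6) = mex{1,0,3,0} = 2
G(7) = mex{2,1,0,1} = 3
G(8) = mex{3,2,1,2} = 0
G(9) = mex{0,3,2,3} = 1
G(10) = mex{1,0,3,0,0} = 2
G(11) = mex{2,1,0,1,1} = 3
G(12) = mex{3,2,1,2,2} = 0
G(13) = mex{0,3,2,3,3} = 1
G(14) = mex{1,0,3,0,0} = 2
G(15) = mex{2,1,0,1,1} = 3
G(16) = mex{3,2,1,2,2} = 0
G(17) = mex{0,3,2,3,3} = 1
G(18) = mex{1,0,3,0,0} = 2
G(19) = mex{2,1,0,1,1} = 3
G(20) = mex{3,2,1,2,2} = 0
P-positions are exactly the n with G(n) = 0.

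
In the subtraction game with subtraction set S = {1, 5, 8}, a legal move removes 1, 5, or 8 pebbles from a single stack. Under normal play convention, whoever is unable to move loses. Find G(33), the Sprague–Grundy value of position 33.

1

n :  0  1  2  3  4  5  6  7  8  9 10 11 12 13 14 15 16 17 18 19 20 21 22 23 24 25 26 27 28 29 30 31 32 33
G :  0  1  0  1  0  1  0  1  2  3  2  3  2  0  1  0  1  0  1  0  1  2  3  2  3  2  0  1  0  1  0  1  0  1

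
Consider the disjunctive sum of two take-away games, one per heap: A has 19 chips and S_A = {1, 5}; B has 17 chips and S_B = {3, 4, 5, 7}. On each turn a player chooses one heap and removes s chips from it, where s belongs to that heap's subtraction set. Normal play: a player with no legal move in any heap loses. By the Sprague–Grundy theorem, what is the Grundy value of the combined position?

3

Heap A, S = {1, 5}:
G(0) = 0
G(1) = mex{0} = 1
G(2) = mex{1} = 0
G(3) = mex{0} = 1
G(4) = mex{1} = 0
G(5) = mex{0,0} = 1
G(6) = mex{1,1} = 0
G(7) = mex{0,0} = 1
G(8) = mex{1,1} = 0
G(9) = mex{0,0} = 1
G(10) = mex{1,1} = 0
G(11) = mex{0,0} = 1
G(12) = mex{1,1} = 0
G(13) = mex{0,0} = 1
G(14) = mex{1,1} = 0
G(15) = mex{0,0} = 1
G(16) = mex{1,1} = 0
G(17) = mex{0,0} = 1
G(18) = mex{1,1} = 0
G(19) = mex{0,0} = 1
G_A(19) = 1.
Heap B, S = {3, 4, 5, 7}:
G(0) = 0
G(1) = mex{} = 0
G(2) = mex{} = 0
G(3) = mex{0} = 1
G(4) = mex{0,0} = 1
G(5) = mex{0,0,0} = 1
G(6) = mex{1,0,0} = 2
G(7) = mex{1,1,0,0} = 2
G(8) = mex{1,1,1,0} = 2
G(9) = mex{2,1,1,0} = 3
G(10) = mex{2,2,1,1} = 0
G(11) = mex{2,2,2,1} = 0
G(12) = mex{3,2,2,1} = 0
G(13) = mex{0,3,2,2} = 1
G(14) = mex{0,0,3,2} = 1
G(15) = mex{0,0,0,2} = 1
G(16) = mex{1,0,0,3} = 2
G(17) = mex{1,1,0,0} = 2
G_B(17) = 2.
Combined Grundy value = 1 ⊕ 2 = 3.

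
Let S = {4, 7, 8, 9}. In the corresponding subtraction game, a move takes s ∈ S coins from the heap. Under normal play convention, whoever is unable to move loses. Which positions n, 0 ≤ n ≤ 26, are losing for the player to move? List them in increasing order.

n :  0  1  2  3  4  5  6  7  8  9 10 11 12 13 14 15 16 17 18 19 20 21 22 23 24 25 26
G :  0  0  0  0  1  1  1  1  2  2  2  2  3  0  0  0  0  1  1  1  1  2  2  2  2  3  0
P-positions are exactly the n with G(n) = 0.

0, 1, 2, 3, 13, 14, 15, 16, 26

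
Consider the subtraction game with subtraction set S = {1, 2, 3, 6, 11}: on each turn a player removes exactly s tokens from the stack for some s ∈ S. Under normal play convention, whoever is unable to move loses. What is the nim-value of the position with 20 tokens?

n :  0  1  2  3  4  5  6  7  8  9 10 11 12 13 14 15 16 17 18 19 20
G :  0  1  2  3  0  1  2  3  0  1  2  3  0  1  2  3  0  1  2  3  0

0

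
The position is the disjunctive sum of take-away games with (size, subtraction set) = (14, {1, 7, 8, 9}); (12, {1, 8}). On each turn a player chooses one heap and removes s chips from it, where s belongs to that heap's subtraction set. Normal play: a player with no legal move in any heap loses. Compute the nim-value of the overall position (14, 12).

Heap A, S = {1, 7, 8, 9}:
n :  0  1  2  3  4  5  6  7  8  9 10 11 12 13 14
G :  0  1  0  1  0  1  0  1  2  3  2  3  2  3  2
G_A(14) = 2.
Heap B, S = {1, 8}:
G(0) = 0
G(1) = mex{0} = 1
G(2) = mex{1} = 0
G(3) = mex{0} = 1
G(4) = mex{1} = 0
G(5) = mex{0} = 1
G(6) = mex{1} = 0
G(7) = mex{0} = 1
G(8) = mex{1,0} = 2
G(9) = mex{2,1} = 0
G(10) = mex{0,0} = 1
G(11) = mex{1,1} = 0
G(12) = mex{0,0} = 1
G_B(12) = 1.
Combined Grundy value = 2 ⊕ 1 = 3.

3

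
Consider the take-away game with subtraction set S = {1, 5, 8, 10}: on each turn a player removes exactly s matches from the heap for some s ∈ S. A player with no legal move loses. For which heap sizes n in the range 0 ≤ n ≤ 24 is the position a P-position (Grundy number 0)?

0, 2, 4, 6, 13, 15, 17, 19

n :  0  1  2  3  4  5  6  7  8  9 10 11 12 13 14 15 16 17 18 19 20 21 22 23 24
G :  0  1  0  1  0  1  0  1  2  3  2  3  2  0  1  0  1  0  1  0  1  2  3  2  3
P-positions are exactly the n with G(n) = 0.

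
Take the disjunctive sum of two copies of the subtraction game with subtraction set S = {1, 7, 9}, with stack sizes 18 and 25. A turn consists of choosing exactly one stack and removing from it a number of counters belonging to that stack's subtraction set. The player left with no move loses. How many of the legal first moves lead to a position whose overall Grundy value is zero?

All stacks use S = {1, 7, 9}:
G(0) = 0
G(1) = mex{0} = 1
G(2) = mex{1} = 0
G(3) = mex{0} = 1
G(4) = mex{1} = 0
G(5) = mex{0} = 1
G(6) = mex{1} = 0
G(7) = mex{0,0} = 1
G(8) = mex{1,1} = 0
G(9) = mex{0,0,0} = 1
G(10) = mex{1,1,1} = 0
G(11) = mex{0,0,0} = 1
G(12) = mex{1,1,1} = 0
G(13) = mex{0,0,0} = 1
G(14) = mex{1,1,1} = 0
G(15) = mex{0,0,0} = 1
G(16) = mex{1,1,1} = 0
G(17) = mex{0,0,0} = 1
G(18) = mex{1,1,1} = 0
G(19) = mex{0,0,0} = 1
G(20) = mex{1,1,1} = 0
G(21) = mex{0,0,0} = 1
G(22) = mex{1,1,1} = 0
G(23) = mex{0,0,0} = 1
G(24) = mex{1,1,1} = 0
G(25) = mex{0,0,0} = 1
Stack A: G(18) = 0.
Stack B: G(25) = 1.
Combined Grundy value = 0 ⊕ 1 = 1.
A winning move leaves total XOR = 0, i.e. changes one component's Grundy value g to g ⊕ X where X is the current total.
Stack A: need g' = 0⊕1 = 1. Options: 18−1→G=1, 18−7→G=1, 18−9→G=1. Hits: 3.
Stack B: need g' = 1⊕1 = 0. Options: 25−1→G=0, 25−7→G=0, 25−9→G=0. Hits: 3.

6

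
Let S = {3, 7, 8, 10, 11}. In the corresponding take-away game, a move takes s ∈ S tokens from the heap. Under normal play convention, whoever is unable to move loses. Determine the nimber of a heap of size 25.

2

G(0) = 0
G(1) = mex{} = 0
G(2) = mex{} = 0
G(3) = mex{0} = 1
G(4) = mex{0} = 1
G(5) = mex{0} = 1
G(6) = mex{1} = 0
G(7) = mex{1,0} = 2
G(8) = mex{1,0,0} = 2
G(9) = mex{0,0,0} = 1
G(10) = mex{2,1,0,0} = 3
G(11) = mex{2,1,1,0,0} = 3
G(12) = mex{1,1,1,0,0} = 2
G(13) = mex{3,0,1,1,0} = 2
G(14) = mex{3,2,0,1,1} = 4
G(15) = mex{2,2,2,1,1} = 0
G(16) = mex{2,1,2,0,1} = 3
G(17) = mex{4,3,1,2,0} = 5
G(18) = mex{0,3,3,2,2} = 1
G(19) = mex{3,2,3,1,2} = 0
G(20) = mex{5,2,2,3,1} = 0
G(21) = mex{1,4,2,3,3} = 0
G(22) = mex{0,0,4,2,3} = 1
G(23) = mex{0,3,0,2,2} = 1
G(24) = mex{0,5,3,4,2} = 1
G(25) = mex{1,1,5,0,4} = 2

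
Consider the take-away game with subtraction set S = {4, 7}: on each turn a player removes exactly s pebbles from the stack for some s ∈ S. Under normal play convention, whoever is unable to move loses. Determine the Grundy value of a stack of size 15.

G(0) = 0
G(1) = mex{} = 0
G(2) = mex{} = 0
G(3) = mex{} = 0
G(4) = mex{0} = 1
G(5) = mex{0} = 1
G(6) = mex{0} = 1
G(7) = mex{0,0} = 1
G(8) = mex{1,0} = 2
G(9) = mex{1,0} = 2
G(10) = mex{1,0} = 2
G(11) = mex{1,1} = 0
G(12) = mex{2,1} = 0
G(13) = mex{2,1} = 0
G(14) = mex{2,1} = 0
G(15) = mex{0,2} = 1

1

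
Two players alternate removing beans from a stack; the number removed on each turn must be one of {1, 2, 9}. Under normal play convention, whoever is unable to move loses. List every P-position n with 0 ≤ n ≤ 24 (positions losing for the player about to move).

G(0) = 0
G(1) = mex{0} = 1
G(2) = mex{1,0} = 2
G(3) = mex{2,1} = 0
G(4) = mex{0,2} = 1
G(5) = mex{1,0} = 2
G(6) = mex{2,1} = 0
G(7) = mex{0,2} = 1
G(8) = mex{1,0} = 2
G(9) = mex{2,1,0} = 3
G(10) = mex{3,2,1} = 0
G(11) = mex{0,3,2} = 1
G(12) = mex{1,0,0} = 2
G(13) = mex{2,1,1} = 0
G(14) = mex{0,2,2} = 1
G(15) = mex{1,0,0} = 2
G(16) = mex{2,1,1} = 0
G(17) = mex{0,2,2} = 1
G(18) = mex{1,0,3} = 2
G(19) = mex{2,1,0} = 3
G(20) = mex{3,2,1} = 0
G(21) = mex{0,3,2} = 1
G(22) = mex{1,0,0} = 2
G(23) = mex{2,1,1} = 0
G(24) = mex{0,2,2} = 1
P-positions are exactly the n with G(n) = 0.

0, 3, 6, 10, 13, 16, 20, 23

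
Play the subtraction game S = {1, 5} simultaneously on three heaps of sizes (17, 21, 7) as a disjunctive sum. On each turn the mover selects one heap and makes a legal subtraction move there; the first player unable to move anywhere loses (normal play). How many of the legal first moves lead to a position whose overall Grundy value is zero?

6

All heaps use S = {1, 5}:
n :  0  1  2  3  4  5  6  7  8  9 10 11 12 13 14 15 16 17 18 19 20 21
G :  0  1  0  1  0  1  0  1  0  1  0  1  0  1  0  1  0  1  0  1  0  1
Heap A: G(17) = 1.
Heap B: G(21) = 1.
Heap C: G(7) = 1.
Combined Grundy value = 1 ⊕ 1 ⊕ 1 = 1.
A winning move leaves total XOR = 0, i.e. changes one component's Grundy value g to g ⊕ X where X is the current total.
Heap A: need g' = 1⊕1 = 0. Options: 17−1→G=0, 17−5→G=0. Hits: 2.
Heap B: need g' = 1⊕1 = 0. Options: 21−1→G=0, 21−5→G=0. Hits: 2.
Heap C: need g' = 1⊕1 = 0. Options: 7−1→G=0, 7−5→G=0. Hits: 2.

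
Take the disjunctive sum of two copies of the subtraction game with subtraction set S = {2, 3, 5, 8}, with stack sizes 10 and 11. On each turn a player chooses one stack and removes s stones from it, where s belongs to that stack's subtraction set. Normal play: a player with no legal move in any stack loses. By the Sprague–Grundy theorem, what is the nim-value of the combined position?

All stacks use S = {2, 3, 5, 8}:
G(0) = 0
G(1) = mex{} = 0
G(2) = mex{0} = 1
G(3) = mex{0,0} = 1
G(4) = mex{1,0} = 2
G(5) = mex{1,1,0} = 2
G(6) = mex{2,1,0} = 3
G(7) = mex{2,2,1} = 0
G(8) = mex{3,2,1,0} = 4
G(9) = mex{0,3,2,0} = 1
G(10) = mex{4,0,2,1} = 3
G(11) = mex{1,4,3,1} = 0
Stack A: G(10) = 3.
Stack B: G(11) = 0.
Combined Grundy value = 3 ⊕ 0 = 3.

3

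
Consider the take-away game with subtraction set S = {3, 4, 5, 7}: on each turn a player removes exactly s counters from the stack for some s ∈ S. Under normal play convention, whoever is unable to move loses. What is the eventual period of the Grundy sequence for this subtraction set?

10

G(0) = 0
G(1) = mex{} = 0
G(2) = mex{} = 0
G(3) = mex{0} = 1
G(4) = mex{0,0} = 1
G(5) = mex{0,0,0} = 1
G(6) = mex{1,0,0} = 2
G(7) = mex{1,1,0,0} = 2
G(8) = mex{1,1,1,0} = 2
G(9) = mex{2,1,1,0} = 3
G(10) = mex{2,2,1,1} = 0
G(11) = mex{2,2,2,1} = 0
G(12) = mex{3,2,2,1} = 0
G(13) = mex{0,3,2,2} = 1
G(14) = mex{0,0,3,2} = 1
G(15) = mex{0,0,0,2} = 1
G(16) = mex{1,0,0,3} = 2
G(17) = mex{1,1,0,0} = 2
G(18) = mex{1,1,1,0} = 2
G(19) = mex{2,1,1,0} = 3
G(20) = mex{2,2,1,1} = 0
G(21) = mex{2,2,2,1} = 0
G(n+10) = G(n) holds for n = 0,…,6 (a full window of length max(S) = 7), so the sequence is purely periodic with period 10.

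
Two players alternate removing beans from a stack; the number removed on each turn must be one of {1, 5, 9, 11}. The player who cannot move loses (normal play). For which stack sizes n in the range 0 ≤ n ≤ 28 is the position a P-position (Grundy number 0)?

G(0) = 0
G(1) = mex{0} = 1
G(2) = mex{1} = 0
G(3) = mex{0} = 1
G(4) = mex{1} = 0
G(5) = mex{0,0} = 1
G(6) = mex{1,1} = 0
G(7) = mex{0,0} = 1
G(8) = mex{1,1} = 0
G(9) = mex{0,0,0} = 1
G(10) = mex{1,1,1} = 0
G(11) = mex{0,0,0,0} = 1
G(12) = mex{1,1,1,1} = 0
G(13) = mex{0,0,0,0} = 1
G(14) = mex{1,1,1,1} = 0
G(15) = mex{0,0,0,0} = 1
G(16) = mex{1,1,1,1} = 0
G(17) = mex{0,0,0,0} = 1
G(18) = mex{1,1,1,1} = 0
G(19) = mex{0,0,0,0} = 1
G(20) = mex{1,1,1,1} = 0
G(21) = mex{0,0,0,0} = 1
G(22) = mex{1,1,1,1} = 0
G(23) = mex{0,0,0,0} = 1
G(24) = mex{1,1,1,1} = 0
G(25) = mex{0,0,0,0} = 1
G(26) = mex{1,1,1,1} = 0
G(27) = mex{0,0,0,0} = 1
G(28) = mex{1,1,1,1} = 0
P-positions are exactly the n with G(n) = 0.

0, 2, 4, 6, 8, 10, 12, 14, 16, 18, 20, 22, 24, 26, 28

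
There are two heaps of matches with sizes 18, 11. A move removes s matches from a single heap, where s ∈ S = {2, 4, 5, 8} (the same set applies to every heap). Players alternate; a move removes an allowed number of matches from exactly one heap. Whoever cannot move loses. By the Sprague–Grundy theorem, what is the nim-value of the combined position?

3

All heaps use S = {2, 4, 5, 8}:
n :  0  1  2  3  4  5  6  7  8  9 10 11 12 13 14 15 16 17 18
G :  0  0  1  1  2  2  3  0  4  1  0  2  1  0  2  1  0  2  1
Heap A: G(18) = 1.
Heap B: G(11) = 2.
Combined Grundy value = 1 ⊕ 2 = 3.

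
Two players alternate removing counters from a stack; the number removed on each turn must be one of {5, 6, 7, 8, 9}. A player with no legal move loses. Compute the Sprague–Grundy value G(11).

2

G(0) = 0
G(1) = mex{} = 0
G(2) = mex{} = 0
G(3) = mex{} = 0
G(4) = mex{} = 0
G(5) = mex{0} = 1
G(6) = mex{0,0} = 1
G(7) = mex{0,0,0} = 1
G(8) = mex{0,0,0,0} = 1
G(9) = mex{0,0,0,0,0} = 1
G(10) = mex{1,0,0,0,0} = 2
G(11) = mex{1,1,0,0,0} = 2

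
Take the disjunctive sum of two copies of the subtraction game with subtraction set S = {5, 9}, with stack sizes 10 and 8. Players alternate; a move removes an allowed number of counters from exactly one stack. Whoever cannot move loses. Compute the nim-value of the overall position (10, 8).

All stacks use S = {5, 9}:
G(0) = 0
G(1) = mex{} = 0
G(2) = mex{} = 0
G(3) = mex{} = 0
G(4) = mex{} = 0
G(5) = mex{0} = 1
G(6) = mex{0} = 1
G(7) = mex{0} = 1
G(8) = mex{0} = 1
G(9) = mex{0,0} = 1
G(10) = mex{1,0} = 2
Stack A: G(10) = 2.
Stack B: G(8) = 1.
Combined Grundy value = 2 ⊕ 1 = 3.

3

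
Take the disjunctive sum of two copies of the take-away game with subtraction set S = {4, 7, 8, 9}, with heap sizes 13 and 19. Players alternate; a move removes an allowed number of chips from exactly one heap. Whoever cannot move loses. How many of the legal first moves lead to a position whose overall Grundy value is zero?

All heaps use S = {4, 7, 8, 9}:
G(0) = 0
G(1) = mex{} = 0
G(2) = mex{} = 0
G(3) = mex{} = 0
G(4) = mex{0} = 1
G(5) = mex{0} = 1
G(6) = mex{0} = 1
G(7) = mex{0,0} = 1
G(8) = mex{1,0,0} = 2
G(9) = mex{1,0,0,0} = 2
G(10) = mex{1,0,0,0} = 2
G(11) = mex{1,1,0,0} = 2
G(12) = mex{2,1,1,0} = 3
G(13) = mex{2,1,1,1} = 0
G(14) = mex{2,1,1,1} = 0
G(15) = mex{2,2,1,1} = 0
G(16) = mex{3,2,2,1} = 0
G(17) = mex{0,2,2,2} = 1
G(18) = mex{0,2,2,2} = 1
G(19) = mex{0,3,2,2} = 1
Heap A: G(13) = 0.
Heap B: G(19) = 1.
Combined Grundy value = 0 ⊕ 1 = 1.
A winning move leaves total XOR = 0, i.e. changes one component's Grundy value g to g ⊕ X where X is the current total.
Heap A: need g' = 0⊕1 = 1. Options: 13−4→G=2, 13−7→G=1, 13−8→G=1, 13−9→G=1. Hits: 3.
Heap B: need g' = 1⊕1 = 0. Options: 19−4→G=0, 19−7→G=3, 19−8→G=2, 19−9→G=2. Hits: 1.

4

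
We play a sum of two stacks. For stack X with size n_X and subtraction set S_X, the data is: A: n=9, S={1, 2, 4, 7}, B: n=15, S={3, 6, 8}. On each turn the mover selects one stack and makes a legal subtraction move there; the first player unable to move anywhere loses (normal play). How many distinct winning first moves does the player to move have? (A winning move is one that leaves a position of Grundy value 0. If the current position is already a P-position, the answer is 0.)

Stack A, S = {1, 2, 4, 7}:
n : 0 1 2 3 4 5 6 7 8 9
G : 0 1 2 0 1 2 0 1 2 0
G_A(9) = 0.
Stack B, S = {3, 6, 8}:
n :  0  1  2  3  4  5  6  7  8  9 10 11 12 13 14 15
G :  0  0  0  1  1  1  2  2  2  3  3  0  0  0  1  1
G_B(15) = 1.
Combined Grundy value = 0 ⊕ 1 = 1.
A winning move leaves total XOR = 0, i.e. changes one component's Grundy value g to g ⊕ X where X is the current total.
Stack A: need g' = 0⊕1 = 1. Options: 9−1→G=2, 9−2→G=1, 9−4→G=2, 9−7→G=2. Hits: 1.
Stack B: need g' = 1⊕1 = 0. Options: 15−3→G=0, 15−6→G=3, 15−8→G=2. Hits: 1.

2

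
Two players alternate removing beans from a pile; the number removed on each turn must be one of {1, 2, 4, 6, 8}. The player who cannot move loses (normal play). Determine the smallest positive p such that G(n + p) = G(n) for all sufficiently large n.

10

G(0) = 0
G(1) = mex{0} = 1
G(2) = mex{1,0} = 2
G(3) = mex{2,1} = 0
G(4) = mex{0,2,0} = 1
G(5) = mex{1,0,1} = 2
G(6) = mex{2,1,2,0} = 3
G(7) = mex{3,2,0,1} = 4
G(8) = mex{4,3,1,2,0} = 5
G(9) = mex{5,4,2,0,1} = 3
G(10) = mex{3,5,3,1,2} = 0
G(11) = mex{0,3,4,2,0} = 1
G(12) = mex{1,0,5,3,1} = 2
G(13) = mex{2,1,3,4,2} = 0
G(14) = mex{0,2,0,5,3} = 1
G(15) = mex{1,0,1,3,4} = 2
G(16) = mex{2,1,2,0,5} = 3
G(17) = mex{3,2,0,1,3} = 4
G(18) = mex{4,3,1,2,0} = 5
G(19) = mex{5,4,2,0,1} = 3
G(20) = mex{3,5,3,1,2} = 0
G(21) = mex{0,3,4,2,0} = 1
G(n+10) = G(n) holds for n = 0,…,7 (a full window of length max(S) = 8), so the sequence is purely periodic with period 10.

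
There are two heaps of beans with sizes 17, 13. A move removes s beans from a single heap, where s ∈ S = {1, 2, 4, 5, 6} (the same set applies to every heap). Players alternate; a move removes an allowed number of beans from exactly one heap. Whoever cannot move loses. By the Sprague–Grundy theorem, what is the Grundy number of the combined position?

All heaps use S = {1, 2, 4, 5, 6}:
G(0) = 0
G(1) = mex{0} = 1
G(2) = mex{1,0} = 2
G(3) = mex{2,1} = 0
G(4) = mex{0,2,0} = 1
G(5) = mex{1,0,1,0} = 2
G(6) = mex{2,1,2,1,0} = 3
G(7) = mex{3,2,0,2,1} = 4
G(8) = mex{4,3,1,0,2} = 5
G(9) = mex{5,4,2,1,0} = 3
G(10) = mex{3,5,3,2,1} = 0
G(11) = mex{0,3,4,3,2} = 1
G(12) = mex{1,0,5,4,3} = 2
G(13) = mex{2,1,3,5,4} = 0
G(14) = mex{0,2,0,3,5} = 1
G(15) = mex{1,0,1,0,3} = 2
G(16) = mex{2,1,2,1,0} = 3
G(17) = mex{3,2,0,2,1} = 4
Heap A: G(17) = 4.
Heap B: G(13) = 0.
Combined Grundy value = 4 ⊕ 0 = 4.

4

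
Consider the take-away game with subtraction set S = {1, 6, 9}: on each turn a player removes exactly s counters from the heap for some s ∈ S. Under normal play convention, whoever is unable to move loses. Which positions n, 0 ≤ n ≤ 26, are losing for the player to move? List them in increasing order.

0, 2, 4, 7, 12, 14, 17, 19, 22, 24

G(0) = 0
G(1) = mex{0} = 1
G(2) = mex{1} = 0
G(3) = mex{0} = 1
G(4) = mex{1} = 0
G(5) = mex{0} = 1
G(6) = mex{1,0} = 2
G(7) = mex{2,1} = 0
G(8) = mex{0,0} = 1
G(9) = mex{1,1,0} = 2
G(10) = mex{2,0,1} = 3
G(11) = mex{3,1,0} = 2
G(12) = mex{2,2,1} = 0
G(13) = mex{0,0,0} = 1
G(14) = mex{1,1,1} = 0
G(15) = mex{0,2,2} = 1
G(16) = mex{1,3,0} = 2
G(17) = mex{2,2,1} = 0
G(18) = mex{0,0,2} = 1
G(19) = mex{1,1,3} = 0
G(20) = mex{0,0,2} = 1
G(21) = mex{1,1,0} = 2
G(22) = mex{2,2,1} = 0
G(23) = mex{0,0,0} = 1
G(24) = mex{1,1,1} = 0
G(25) = mex{0,0,2} = 1
G(26) = mex{1,1,0} = 2
P-positions are exactly the n with G(n) = 0.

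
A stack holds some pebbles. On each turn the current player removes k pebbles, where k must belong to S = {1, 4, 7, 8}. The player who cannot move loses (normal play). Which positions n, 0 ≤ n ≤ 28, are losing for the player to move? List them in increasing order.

G(0) = 0
G(1) = mex{0} = 1
G(2) = mex{1} = 0
G(3) = mex{0} = 1
G(4) = mex{1,0} = 2
G(5) = mex{2,1} = 0
G(6) = mex{0,0} = 1
G(7) = mex{1,1,0} = 2
G(8) = mex{2,2,1,0} = 3
G(9) = mex{3,0,0,1} = 2
G(10) = mex{2,1,1,0} = 3
G(11) = mex{3,2,2,1} = 0
G(12) = mex{0,3,0,2} = 1
G(13) = mex{1,2,1,0} = 3
G(14) = mex{3,3,2,1} = 0
G(15) = mex{0,0,3,2} = 1
G(16) = mex{1,1,2,3} = 0
G(17) = mex{0,3,3,2} = 1
G(18) = mex{1,0,0,3} = 2
G(19) = mex{2,1,1,0} = 3
G(20) = mex{3,0,3,1} = 2
G(21) = mex{2,1,0,3} = 4
G(22) = mex{4,2,1,0} = 3
G(23) = mex{3,3,0,1} = 2
G(24) = mex{2,2,1,0} = 3
G(25) = mex{3,4,2,1} = 0
G(26) = mex{0,3,3,2} = 1
G(27) = mex{1,2,2,3} = 0
G(28) = mex{0,3,4,2} = 1
P-positions are exactly the n with G(n) = 0.

0, 2, 5, 11, 14, 16, 25, 27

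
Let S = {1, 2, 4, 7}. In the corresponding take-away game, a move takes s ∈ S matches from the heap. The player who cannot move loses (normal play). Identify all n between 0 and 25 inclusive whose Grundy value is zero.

0, 3, 6, 9, 12, 15, 18, 21, 24

G(0) = 0
G(1) = mex{0} = 1
G(2) = mex{1,0} = 2
G(3) = mex{2,1} = 0
G(4) = mex{0,2,0} = 1
G(5) = mex{1,0,1} = 2
G(6) = mex{2,1,2} = 0
G(7) = mex{0,2,0,0} = 1
G(8) = mex{1,0,1,1} = 2
G(9) = mex{2,1,2,2} = 0
G(10) = mex{0,2,0,0} = 1
G(11) = mex{1,0,1,1} = 2
G(12) = mex{2,1,2,2} = 0
G(13) = mex{0,2,0,0} = 1
G(14) = mex{1,0,1,1} = 2
G(15) = mex{2,1,2,2} = 0
G(16) = mex{0,2,0,0} = 1
G(17) = mex{1,0,1,1} = 2
G(18) = mex{2,1,2,2} = 0
G(19) = mex{0,2,0,0} = 1
G(20) = mex{1,0,1,1} = 2
G(21) = mex{2,1,2,2} = 0
G(22) = mex{0,2,0,0} = 1
G(23) = mex{1,0,1,1} = 2
G(24) = mex{2,1,2,2} = 0
G(25) = mex{0,2,0,0} = 1
P-positions are exactly the n with G(n) = 0.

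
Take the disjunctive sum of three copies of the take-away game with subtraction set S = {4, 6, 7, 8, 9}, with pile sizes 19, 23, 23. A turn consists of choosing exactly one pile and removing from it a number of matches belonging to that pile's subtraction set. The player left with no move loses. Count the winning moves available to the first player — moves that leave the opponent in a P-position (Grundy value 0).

All piles use S = {4, 6, 7, 8, 9}:
G(0) = 0
G(1) = mex{} = 0
G(2) = mex{} = 0
G(3) = mex{} = 0
G(4) = mex{0} = 1
G(5) = mex{0} = 1
G(6) = mex{0,0} = 1
G(7) = mex{0,0,0} = 1
G(8) = mex{1,0,0,0} = 2
G(9) = mex{1,0,0,0,0} = 2
G(10) = mex{1,1,0,0,0} = 2
G(11) = mex{1,1,1,0,0} = 2
G(12) = mex{2,1,1,1,0} = 3
G(13) = mex{2,1,1,1,1} = 0
G(14) = mex{2,2,1,1,1} = 0
G(15) = mex{2,2,2,1,1} = 0
G(16) = mex{3,2,2,2,1} = 0
G(17) = mex{0,2,2,2,2} = 1
G(18) = mex{0,3,2,2,2} = 1
G(19) = mex{0,0,3,2,2} = 1
G(20) = mex{0,0,0,3,2} = 1
G(21) = mex{1,0,0,0,3} = 2
G(22) = mex{1,0,0,0,0} = 2
G(23) = mex{1,1,0,0,0} = 2
Pile A: G(19) = 1.
Pile B: G(23) = 2.
Pile C: G(23) = 2.
Combined Grundy value = 1 ⊕ 2 ⊕ 2 = 1.
A winning move leaves total XOR = 0, i.e. changes one component's Grundy value g to g ⊕ X where X is the current total.
Pile A: need g' = 1⊕1 = 0. Options: 19−4→G=0, 19−6→G=0, 19−7→G=3, 19−8→G=2, 19−9→G=2. Hits: 2.
Pile B: need g' = 2⊕1 = 3. Options: 23−4→G=1, 23−6→G=1, 23−7→G=0, 23−8→G=0, 23−9→G=0. Hits: 0.
Pile C: need g' = 2⊕1 = 3. Options: 23−4→G=1, 23−6→G=1, 23−7→G=0, 23−8→G=0, 23−9→G=0. Hits: 0.

2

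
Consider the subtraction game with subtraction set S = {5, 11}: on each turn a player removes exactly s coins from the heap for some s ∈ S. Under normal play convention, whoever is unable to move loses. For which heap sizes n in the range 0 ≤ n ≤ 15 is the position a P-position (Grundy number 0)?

G(0) = 0
G(1) = mex{} = 0
G(2) = mex{} = 0
G(3) = mex{} = 0
G(4) = mex{} = 0
G(5) = mex{0} = 1
G(6) = mex{0} = 1
G(7) = mex{0} = 1
G(8) = mex{0} = 1
G(9) = mex{0} = 1
G(10) = mex{1} = 0
G(11) = mex{1,0} = 2
G(12) = mex{1,0} = 2
G(13) = mex{1,0} = 2
G(14) = mex{1,0} = 2
G(15) = mex{0,0} = 1
P-positions are exactly the n with G(n) = 0.

0, 1, 2, 3, 4, 10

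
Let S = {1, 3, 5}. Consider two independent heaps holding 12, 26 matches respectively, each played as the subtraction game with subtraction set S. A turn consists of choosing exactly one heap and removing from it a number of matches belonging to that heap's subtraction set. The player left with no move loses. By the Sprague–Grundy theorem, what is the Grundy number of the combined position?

0

All heaps use S = {1, 3, 5}:
n :  0  1  2  3  4  5  6  7  8  9 10 11 12 13 14 15 16 17 18 19 20 21 22 23 24 25 26
G :  0  1  0  1  0  1  0  1  0  1  0  1  0  1  0  1  0  1  0  1  0  1  0  1  0  1  0
Heap A: G(12) = 0.
Heap B: G(26) = 0.
Combined Grundy value = 0 ⊕ 0 = 0.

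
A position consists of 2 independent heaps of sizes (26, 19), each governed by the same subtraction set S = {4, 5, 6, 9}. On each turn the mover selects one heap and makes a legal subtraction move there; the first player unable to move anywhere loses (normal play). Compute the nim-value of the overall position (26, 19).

1

All heaps use S = {4, 5, 6, 9}:
G(0) = 0
G(1) = mex{} = 0
G(2) = mex{} = 0
G(3) = mex{} = 0
G(4) = mex{0} = 1
G(5) = mex{0,0} = 1
G(6) = mex{0,0,0} = 1
G(7) = mex{0,0,0} = 1
G(8) = mex{1,0,0} = 2
G(9) = mex{1,1,0,0} = 2
G(10) = mex{1,1,1,0} = 2
G(11) = mex{1,1,1,0} = 2
G(12) = mex{2,1,1,0} = 3
G(13) = mex{2,2,1,1} = 0
G(14) = mex{2,2,2,1} = 0
G(15) = mex{2,2,2,1} = 0
G(16) = mex{3,2,2,1} = 0
G(17) = mex{0,3,2,2} = 1
G(18) = mex{0,0,3,2} = 1
G(19) = mex{0,0,0,2} = 1
G(20) = mex{0,0,0,2} = 1
G(21) = mex{1,0,0,3} = 2
G(22) = mex{1,1,0,0} = 2
G(23) = mex{1,1,1,0} = 2
G(24) = mex{1,1,1,0} = 2
G(25) = mex{2,1,1,0} = 3
G(26) = mex{2,2,1,1} = 0
Heap A: G(26) = 0.
Heap B: G(19) = 1.
Combined Grundy value = 0 ⊕ 1 = 1.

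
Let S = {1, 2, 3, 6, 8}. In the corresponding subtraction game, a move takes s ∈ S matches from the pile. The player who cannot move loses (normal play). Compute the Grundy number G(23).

n :  0  1  2  3  4  5  6  7  8  9 10 11 12 13 14 15 16 17 18 19 20 21 22 23
G :  0  1  2  3  0  1  2  3  4  0  1  2  3  0  1  2  3  4  0  1  2  3  0  1

1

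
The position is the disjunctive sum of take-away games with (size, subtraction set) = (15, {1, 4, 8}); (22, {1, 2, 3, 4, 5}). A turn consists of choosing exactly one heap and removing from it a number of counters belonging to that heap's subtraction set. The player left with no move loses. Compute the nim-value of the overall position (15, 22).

5

Heap A, S = {1, 4, 8}:
G(0) = 0
G(1) = mex{0} = 1
G(2) = mex{1} = 0
G(3) = mex{0} = 1
G(4) = mex{1,0} = 2
G(5) = mex{2,1} = 0
G(6) = mex{0,0} = 1
G(7) = mex{1,1} = 0
G(8) = mex{0,2,0} = 1
G(9) = mex{1,0,1} = 2
G(10) = mex{2,1,0} = 3
G(11) = mex{3,0,1} = 2
G(12) = mex{2,1,2} = 0
G(13) = mex{0,2,0} = 1
G(14) = mex{1,3,1} = 0
G(15) = mex{0,2,0} = 1
G_A(15) = 1.
Heap B, S = {1, 2, 3, 4, 5}:
n :  0  1  2  3  4  5  6  7  8  9 10 11 12 13 14 15 16 17 18 19 20 21 22
G :  0  1  2  3  4  5  0  1  2  3  4  5  0  1  2  3  4  5  0  1  2  3  4
G_B(22) = 4.
Combined Grundy value = 1 ⊕ 4 = 5.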